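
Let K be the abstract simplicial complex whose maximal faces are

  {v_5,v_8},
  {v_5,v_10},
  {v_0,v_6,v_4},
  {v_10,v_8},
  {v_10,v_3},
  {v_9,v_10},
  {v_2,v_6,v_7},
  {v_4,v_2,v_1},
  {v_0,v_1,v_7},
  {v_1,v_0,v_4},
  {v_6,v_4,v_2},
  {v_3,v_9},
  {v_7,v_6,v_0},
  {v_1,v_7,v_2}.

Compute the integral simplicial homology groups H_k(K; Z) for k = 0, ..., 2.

H_0 = Z^2,  H_1 = Z^2,  H_2 = Z.

K has 11 vertices, 18 edges, 8 triangles.
rank ∂_0 = 0, rank ∂_1 = 9 ⇒ b_0 = 11 − 0 − 9 = 2; all invariant factors of ∂_1 are 1 so no torsion. So H_0 ≅ Z^2.
rank ∂_1 = 9, rank ∂_2 = 7 ⇒ b_1 = 18 − 9 − 7 = 2; all invariant factors of ∂_2 are 1 so no torsion. So H_1 ≅ Z^2.
rank ∂_2 = 7, rank ∂_3 = 0 ⇒ b_2 = 8 − 7 − 0 = 1. So H_2 ≅ Z.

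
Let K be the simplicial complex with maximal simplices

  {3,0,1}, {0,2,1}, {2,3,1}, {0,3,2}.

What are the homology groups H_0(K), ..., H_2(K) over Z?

H_0 = Z,  H_1 = 0,  H_2 = Z.

Take the total order 0 < 1 < 2 < 3 on the vertex set. Then K (dimension 2) consists of the simplices:

  0-simplices (4): [0], [1], [2], [3]
  1-simplices (6): [0,1], [0,2], [0,3], [1,2], [1,3], [2,3]
  2-simplices (4): [0,1,2], [0,1,3], [0,2,3], [1,2,3]

so the chain groups are C_0 ≅ Z^4, C_1 ≅ Z^6, C_2 ≅ Z^4.

The boundary map ∂_1: C_1 → C_0 maps an edge to its endpoints' difference, ∂[p,q] = q − p. For instance
  ∂[1,2] = [2] − [1].
The resulting 4×6 matrix has rank 3, and its Smith normal form has invariant factors (1,1,1).

∂_2: C_2 → C_1 maps a triangle to the signed sum of its edges. For instance
  ∂[0,2,3] = [2,3] − [0,3] + [0,2],
  ∂[0,1,3] = [1,3] − [0,3] + [0,1].
As a 6×4 matrix over Z this has rank 3, with invariant factors (1,1,1).

Now H_k = ker ∂_k / im ∂_{k+1}, so:

  H_0: rank C_0 − rank ∂_1 = 4 − 3 = 1, and the invariant factors of ∂_1 are all 1, so H_0 = Z.
  H_1: rank ker ∂_1 − rank ∂_2 = (6 − 3) − 3 = 0, and the invariant factors of ∂_2 are all 1, so H_1 = 0.
  H_2: rank ker ∂_2 − rank ∂_3 = (4 − 3) − 0 = 1, and there is no ∂_3, so H_2 = Z.

As a check, the Euler characteristic is 4 − 6 + 4 = 2, which agrees with 1 − 0 + 1 = 2.
(K is a triangulation of the 2-sphere S^2.)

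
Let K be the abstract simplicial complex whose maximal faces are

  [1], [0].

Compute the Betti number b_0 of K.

b_0 = 2.

Fix the vertex order 0 < 1 and write every simplex with vertices in increasing order. Then dim K = 0 and the simplices of K are:

  0-simplices (2): [0], [1]

Hence C_0 ≅ Z^2.

Computing H_k = (kernel of ∂_k) / (image of ∂_{k+1}):

  H_0: rank C_0 − rank ∂_1 = 2 − 0 = 2, and there is no ∂_1, so H_0 = Z^2.

Hence the Betti numbers are b_0 = 2.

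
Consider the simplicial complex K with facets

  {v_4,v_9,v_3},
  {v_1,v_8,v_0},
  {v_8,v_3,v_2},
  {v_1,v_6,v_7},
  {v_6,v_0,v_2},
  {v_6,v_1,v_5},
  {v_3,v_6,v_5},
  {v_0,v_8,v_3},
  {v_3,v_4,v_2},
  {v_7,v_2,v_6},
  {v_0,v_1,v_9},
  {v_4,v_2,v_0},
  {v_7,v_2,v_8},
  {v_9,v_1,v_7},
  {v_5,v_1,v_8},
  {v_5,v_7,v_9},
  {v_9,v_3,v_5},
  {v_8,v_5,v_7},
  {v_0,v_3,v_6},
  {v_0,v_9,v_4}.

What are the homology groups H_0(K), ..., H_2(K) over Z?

H_0 ≅ Z,  H_1 ≅ Z ⊕ Z/2,  H_2 = 0.

Take the total order v_0 < v_1 < v_2 < v_3 < v_4 < v_5 < v_6 < v_7 < v_8 < v_9 on the vertex set. Then K (dimension 2) consists of the simplices:

  0-simplices (10): [v_0], [v_1], [v_2], [v_3], [v_4], [v_5], [v_6], [v_7], [v_8], [v_9]
  1-simplices (30): (30 of them)
  2-simplices (20): (20 of them)

so the chain groups are C_0 ≅ Z^10, C_1 ≅ Z^30, C_2 ≅ Z^20.

Boundary ∂_1: C_1 → C_0 is given by ∂[p,q] = [q] − [p].
The 10×30 boundary matrix has rank 9 and Smith normal form diag(1,1,1,1,1,1,1,1,1).

Boundary ∂_2: C_2 → C_1 maps a triangle to the signed sum of its edges. For instance
  ∂[v_5,v_7,v_8] = [v_7,v_8] − [v_5,v_8] + [v_5,v_7],
  ∂[v_3,v_5,v_6] = [v_5,v_6] − [v_3,v_6] + [v_3,v_5].
This gives a 30×20 integer matrix of rank 20; reducing to Smith normal form yields diagonal entries (1,1,1,1,1,1,1,1,1,1,1,1,1,1,1,1,1,1,1,2).

Reading off H_k = ker ∂_k / im ∂_{k+1}:

  H_0: rank C_0 − rank ∂_1 = 10 − 9 = 1, and the invariant factors of ∂_1 are all 1, so H_0 = Z.
  H_1: rank ker ∂_1 − rank ∂_2 = (30 − 9) − 20 = 1, and ∂_2 has invariant factor 2 > 1, so H_1 = Z ⊕ Z/2.
  H_2: rank ker ∂_2 − rank ∂_3 = (20 − 20) − 0 = 0, and there is no ∂_3, so H_2 = 0.

As a check, the Euler characteristic is 10 − 30 + 20 = 0, which agrees with 1 − 1 + 0 = 0.
(K is a triangulation of the Klein bottle.)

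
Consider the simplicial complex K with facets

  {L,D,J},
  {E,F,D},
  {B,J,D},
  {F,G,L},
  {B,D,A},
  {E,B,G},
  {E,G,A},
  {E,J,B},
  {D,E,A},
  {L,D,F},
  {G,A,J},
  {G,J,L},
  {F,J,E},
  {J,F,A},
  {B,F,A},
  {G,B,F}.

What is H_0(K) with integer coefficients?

Fix the vertex order A < B < D < E < F < G < J < L and write every simplex with vertices in increasing order. Then dim K = 2 and the simplices of K are:

  0-simplices (8): A, B, D, E, F, G, J, L
  1-simplices (24): AB, AD, AE, AF, AG, AJ, BD, BE, BF, BG, BJ, DE, DF, DJ, DL, EF, EG, EJ, FG, FJ, FL, GJ, GL, JL
  2-simplices (16): ABD, ABF, ADE, AEG, AFJ, AGJ, BDJ, BEG, BEJ, BFG, DEF, DFL, DJL, EFJ, FGL, GJL

giving chain groups C_0 ≅ Z^8, C_1 ≅ Z^24, C_2 ≅ Z^16.

Boundary ∂_1: C_1 → C_0 is given by ∂[p,q] = [q] − [p].
The resulting 8×24 matrix has rank 7, and its Smith normal form has invariant factors (1,1,1,1,1,1,1).

∂_2: C_2 → C_1 maps a triangle to the signed sum of its edges. For instance
  ∂EFJ = FJ − EJ + EF,
  ∂BFG = FG − BG + BF.
The resulting 24×16 matrix has rank 15, and its Smith normal form has invariant factors (1,1,1,1,1,1,1,1,1,1,1,1,1,1,1).

Computing H_k = (kernel of ∂_k) / (image of ∂_{k+1}):

  H_0: rank C_0 − rank ∂_1 = 8 − 7 = 1, and the invariant factors of ∂_1 are all 1, so H_0 ≅ Z.

H_0 = Z.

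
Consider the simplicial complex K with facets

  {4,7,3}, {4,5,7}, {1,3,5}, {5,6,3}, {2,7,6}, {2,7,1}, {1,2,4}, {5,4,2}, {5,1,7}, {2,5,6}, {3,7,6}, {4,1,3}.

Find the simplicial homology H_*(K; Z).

H_0 ≅ Z,  H_1 ≅ Z/2Z,  H_2 = 0.

K has 7 vertices, 18 edges, 12 triangles.
rank ∂_0 = 0, rank ∂_1 = 6 ⇒ b_0 = 7 − 0 − 6 = 1; all invariant factors of ∂_1 are 1 so no torsion. So H_0 = Z.
rank ∂_1 = 6, rank ∂_2 = 12 ⇒ b_1 = 18 − 6 − 12 = 0; ∂_2 has invariant factor(s) [2] giving torsion. So H_1 = Z/2Z.
rank ∂_2 = 12, rank ∂_3 = 0 ⇒ b_2 = 12 − 12 − 0 = 0. So H_2 = 0.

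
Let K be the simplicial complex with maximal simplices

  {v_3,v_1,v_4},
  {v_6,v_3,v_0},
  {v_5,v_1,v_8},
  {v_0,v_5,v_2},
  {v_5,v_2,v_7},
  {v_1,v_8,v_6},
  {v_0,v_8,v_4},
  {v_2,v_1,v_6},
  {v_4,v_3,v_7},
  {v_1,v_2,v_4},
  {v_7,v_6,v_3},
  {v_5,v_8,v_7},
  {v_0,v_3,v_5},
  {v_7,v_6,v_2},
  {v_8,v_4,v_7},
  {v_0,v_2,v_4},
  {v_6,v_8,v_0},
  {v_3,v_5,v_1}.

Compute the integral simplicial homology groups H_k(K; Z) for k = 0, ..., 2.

Order the vertices as v_0 < v_1 < v_2 < v_3 < v_4 < v_5 < v_6 < v_7 < v_8. Listing each simplex with vertices in this order, K has dimension 2 with simplices:

  0-simplices (9): [v_0], [v_1], [v_2], [v_3], [v_4], [v_5], [v_6], [v_7], [v_8]
  1-simplices (27): (27 of them)
  2-simplices (18): (18 of them)

so the chain groups are C_0 ≅ Z^9, C_1 ≅ Z^27, C_2 ≅ Z^18.

The boundary map ∂_1: C_1 → C_0 sends each edge [p,q] (with p < q) to q − p. For instance
  ∂[v_5,v_8] = [v_8] − [v_5].
The 9×27 boundary matrix has rank 8 and Smith normal form diag(1,1,1,1,1,1,1,1).

∂_2: C_2 → C_1 acts by ∂[p,q,r] = [q,r] − [p,r] + [p,q]. For instance
  ∂[v_2,v_5,v_7] = [v_5,v_7] − [v_2,v_7] + [v_2,v_5],
  ∂[v_0,v_4,v_8] = [v_4,v_8] − [v_0,v_8] + [v_0,v_4].
This gives a 27×18 integer matrix of rank 17; reducing to Smith normal form yields diagonal entries (1,1,1,1,1,1,1,1,1,1,1,1,1,1,1,1,1).

Computing H_k = (kernel of ∂_k) / (image of ∂_{k+1}):

  H_0: rank C_0 − rank ∂_1 = 9 − 8 = 1, and the invariant factors of ∂_1 are all 1, so H_0 = Z.
  H_1: rank ker ∂_1 − rank ∂_2 = (27 − 8) − 17 = 2, and the invariant factors of ∂_2 are all 1, so H_1 = Z^2.
  H_2: rank ker ∂_2 − rank ∂_3 = (18 − 17) − 0 = 1, and there is no ∂_3, so H_2 = Z.

As a check, the Euler characteristic is 9 − 27 + 18 = 0, which agrees with 1 − 2 + 1 = 0.
(K is a triangulation of the torus T^2.)

H_0 ≅ Z,  H_1 ≅ Z^2,  H_2 ≅ Z.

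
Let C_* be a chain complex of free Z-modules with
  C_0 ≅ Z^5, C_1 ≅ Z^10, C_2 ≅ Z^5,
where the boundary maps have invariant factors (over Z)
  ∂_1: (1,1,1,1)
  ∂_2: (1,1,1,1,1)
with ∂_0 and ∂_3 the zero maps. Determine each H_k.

H_0: b_0 = 5 − 0 − 4 = 1; torsion from ∂_1 factors > 1: none. So H_0 = Z.
H_1: b_1 = 10 − 4 − 5 = 1; torsion from ∂_2 factors > 1: none. So H_1 = Z.
H_2: b_2 = 5 − 5 − 0 = 0; torsion from ∂_3 factors > 1: none. So H_2 = 0.

H_0 = Z,  H_1 = Z,  H_2 = 0.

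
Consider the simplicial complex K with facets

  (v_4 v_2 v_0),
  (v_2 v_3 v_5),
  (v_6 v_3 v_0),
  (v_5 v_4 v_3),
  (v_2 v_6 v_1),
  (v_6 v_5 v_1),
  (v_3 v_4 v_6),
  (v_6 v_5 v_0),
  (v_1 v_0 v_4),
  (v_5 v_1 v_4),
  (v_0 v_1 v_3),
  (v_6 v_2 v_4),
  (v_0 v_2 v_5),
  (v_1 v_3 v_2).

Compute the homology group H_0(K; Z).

H_0 = Z.

Order the vertices as v_0 < v_1 < v_2 < v_3 < v_4 < v_5 < v_6. Listing each simplex with vertices in this order, K has dimension 2 with simplices:

  0-simplices (7): [v_0], [v_1], [v_2], [v_3], [v_4], [v_5], [v_6]
  1-simplices (21): (21 of them)
  2-simplices (14): (14 of them)

so the chain groups are C_0 ≅ Z^7, C_1 ≅ Z^21, C_2 ≅ Z^14.

The boundary map ∂_1: C_1 → C_0 maps an edge to its endpoints' difference, ∂[p,q] = q − p. For instance
  ∂[v_3,v_4] = [v_4] − [v_3].
The 7×21 boundary matrix has rank 6 and Smith normal form diag(1,1,1,1,1,1).

∂_2: C_2 → C_1 maps a triangle to the signed sum of its edges. For instance
  ∂[v_3,v_4,v_6] = [v_4,v_6] − [v_3,v_6] + [v_3,v_4],
  ∂[v_0,v_5,v_6] = [v_5,v_6] − [v_0,v_6] + [v_0,v_5].
The resulting 21×14 matrix has rank 13, and its Smith normal form has invariant factors (1,1,1,1,1,1,1,1,1,1,1,1,1).

Now H_k = ker ∂_k / im ∂_{k+1}, so:

  H_0: rank C_0 − rank ∂_1 = 7 − 6 = 1, and the invariant factors of ∂_1 are all 1, so H_0 ≅ Z.

(K is a triangulation of the torus T^2.)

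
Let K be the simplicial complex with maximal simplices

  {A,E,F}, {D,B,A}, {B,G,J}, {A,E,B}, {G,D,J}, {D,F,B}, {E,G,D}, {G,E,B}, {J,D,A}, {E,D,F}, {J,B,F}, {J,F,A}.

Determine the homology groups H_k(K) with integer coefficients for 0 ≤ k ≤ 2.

K has 7 vertices, 18 edges, 12 triangles.
rank ∂_0 = 0, rank ∂_1 = 6 ⇒ b_0 = 7 − 0 − 6 = 1; all invariant factors of ∂_1 are 1 so no torsion. So H_0 = Z.
rank ∂_1 = 6, rank ∂_2 = 12 ⇒ b_1 = 18 − 6 − 12 = 0; ∂_2 has invariant factor(s) [2] giving torsion. So H_1 = Z_2.
rank ∂_2 = 12, rank ∂_3 = 0 ⇒ b_2 = 12 − 12 − 0 = 0. So H_2 = 0.

H_0 ≅ Z,  H_1 ≅ Z_2,  H_2 = 0.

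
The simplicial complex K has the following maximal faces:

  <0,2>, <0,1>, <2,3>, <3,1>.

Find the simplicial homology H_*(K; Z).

H_0 ≅ Z,  H_1 ≅ Z.

Take the total order 0 < 1 < 2 < 3 on the vertex set. Then K (dimension 1) consists of the simplices:

  0-simplices (4): [0], [1], [2], [3]
  1-simplices (4): [0,1], [0,2], [1,3], [2,3]

so the chain groups are C_0 ≅ Z^4, C_1 ≅ Z^4.

The boundary map ∂_1: C_1 → C_0 is given by ∂[p,q] = [q] − [p].
This gives a 4×4 integer matrix of rank 3; reducing to Smith normal form yields diagonal entries (1,1,1).

Reading off H_k = ker ∂_k / im ∂_{k+1}:

  H_0: rank C_0 − rank ∂_1 = 4 − 3 = 1, and the invariant factors of ∂_1 are all 1, so H_0 ≅ Z.
  H_1: rank ker ∂_1 − rank ∂_2 = (4 − 3) − 0 = 1, and there is no ∂_2, so H_1 ≅ Z.

As a check, the Euler characteristic is 4 − 4 = 0, which agrees with 1 − 1 = 0.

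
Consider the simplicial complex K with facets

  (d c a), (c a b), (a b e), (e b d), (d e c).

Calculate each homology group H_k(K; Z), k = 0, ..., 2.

H_0 ≅ Z,  H_1 ≅ Z,  H_2 = 0.

Take the total order a < b < c < d < e on the vertex set. Then K (dimension 2) consists of the simplices:

  0-simplices (5): a, b, c, d, e
  1-simplices (10): ab, ac, ad, ae, bc, bd, be, cd, ce, de
  2-simplices (5): abc, abe, acd, bde, cde

so the chain groups are C_0 ≅ Z^5, C_1 ≅ Z^10, C_2 ≅ Z^5.

∂_1: C_1 → C_0 sends each edge [p,q] (with p < q) to q − p.
This gives a 5×10 integer matrix of rank 4; reducing to Smith normal form yields diagonal entries (1,1,1,1).

∂_2: C_2 → C_1 sends each 2-simplex [p,q,r] to [q,r] − [p,r] + [p,q]. For instance
  ∂cde = de − ce + cd,
  ∂abe = be − ae + ab.
The resulting 10×5 matrix has rank 5, and its Smith normal form has invariant factors (1,1,1,1,1).

Reading off H_k = ker ∂_k / im ∂_{k+1}:

  H_0: rank C_0 − rank ∂_1 = 5 − 4 = 1, and the invariant factors of ∂_1 are all 1, so H_0 = Z.
  H_1: rank ker ∂_1 − rank ∂_2 = (10 − 4) − 5 = 1, and the invariant factors of ∂_2 are all 1, so H_1 = Z.
  H_2: rank ker ∂_2 − rank ∂_3 = (5 − 5) − 0 = 0, and there is no ∂_3, so H_2 = 0.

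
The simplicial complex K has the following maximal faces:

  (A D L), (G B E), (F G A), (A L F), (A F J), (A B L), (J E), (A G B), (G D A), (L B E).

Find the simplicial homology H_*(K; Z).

K has 8 vertices, 17 edges, 9 triangles.
rank ∂_0 = 0, rank ∂_1 = 7 ⇒ b_0 = 8 − 0 − 7 = 1; all invariant factors of ∂_1 are 1 so no torsion. So H_0 ≅ Z.
rank ∂_1 = 7, rank ∂_2 = 9 ⇒ b_1 = 17 − 7 − 9 = 1; all invariant factors of ∂_2 are 1 so no torsion. So H_1 ≅ Z.
rank ∂_2 = 9, rank ∂_3 = 0 ⇒ b_2 = 9 − 9 − 0 = 0. So H_2 ≅ 0.

H_0 = Z,  H_1 = Z,  H_2 = 0.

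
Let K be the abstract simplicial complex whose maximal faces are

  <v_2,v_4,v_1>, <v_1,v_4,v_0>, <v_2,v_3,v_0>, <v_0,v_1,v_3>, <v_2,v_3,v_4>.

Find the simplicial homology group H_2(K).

Fix the vertex order v_0 < v_1 < v_2 < v_3 < v_4 and write every simplex with vertices in increasing order. Then dim K = 2 and the simplices of K are:

  0-simplices (5): [v_0], [v_1], [v_2], [v_3], [v_4]
  1-simplices (10): [v_0,v_1], [v_0,v_2], [v_0,v_3], [v_0,v_4], [v_1,v_2], [v_1,v_3], [v_1,v_4], [v_2,v_3], [v_2,v_4], [v_3,v_4]
  2-simplices (5): [v_0,v_1,v_3], [v_0,v_1,v_4], [v_0,v_2,v_3], [v_1,v_2,v_4], [v_2,v_3,v_4]

so the chain groups are C_0 ≅ Z^5, C_1 ≅ Z^10, C_2 ≅ Z^5.

Boundary ∂_1: C_1 → C_0 is given by ∂[p,q] = [q] − [p]. For instance
  ∂[v_2,v_3] = [v_3] − [v_2].
The resulting 5×10 matrix has rank 4, and its Smith normal form has invariant factors (1,1,1,1).

Boundary ∂_2: C_2 → C_1 sends each 2-simplex [p,q,r] to [q,r] − [p,r] + [p,q]. For instance
  ∂[v_2,v_3,v_4] = [v_3,v_4] − [v_2,v_4] + [v_2,v_3],
  ∂[v_0,v_2,v_3] = [v_2,v_3] − [v_0,v_3] + [v_0,v_2].
The 10×5 boundary matrix has rank 5 and Smith normal form diag(1,1,1,1,1).

Reading off H_k = ker ∂_k / im ∂_{k+1}:

  H_2: rank ker ∂_2 − rank ∂_3 = (5 − 5) − 0 = 0, and there is no ∂_3, so H_2 ≅ 0.

H_2 ≅ 0.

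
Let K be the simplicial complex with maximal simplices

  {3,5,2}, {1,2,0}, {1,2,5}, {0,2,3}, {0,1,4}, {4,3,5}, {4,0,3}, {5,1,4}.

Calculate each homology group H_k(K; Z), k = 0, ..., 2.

Fix the vertex order 0 < 1 < 2 < 3 < 4 < 5 and write every simplex with vertices in increasing order. Then dim K = 2 and the simplices of K are:

  0-simplices (6): [0], [1], [2], [3], [4], [5]
  1-simplices (12): [0,1], [0,2], [0,3], [0,4], [1,2], [1,4], [1,5], [2,3], [2,5], [3,4], [3,5], [4,5]
  2-simplices (8): [0,1,2], [0,1,4], [0,2,3], [0,3,4], [1,2,5], [1,4,5], [2,3,5], [3,4,5]

Hence C_0 ≅ Z^6, C_1 ≅ Z^12, C_2 ≅ Z^8.

∂_1: C_1 → C_0 maps an edge to its endpoints' difference, ∂[p,q] = q − p.
The resulting 6×12 matrix has rank 5, and its Smith normal form has invariant factors (1,1,1,1,1).

The boundary map ∂_2: C_2 → C_1 sends each 2-simplex [p,q,r] to [q,r] − [p,r] + [p,q]. For instance
  ∂[1,2,5] = [2,5] − [1,5] + [1,2],
  ∂[0,3,4] = [3,4] − [0,4] + [0,3].
This gives a 12×8 integer matrix of rank 7; reducing to Smith normal form yields diagonal entries (1,1,1,1,1,1,1).

From H_k ≅ ker(∂_k) / im(∂_{k+1}) we obtain:

  H_0: rank C_0 − rank ∂_1 = 6 − 5 = 1, and the invariant factors of ∂_1 are all 1, so H_0 ≅ Z.
  H_1: rank ker ∂_1 − rank ∂_2 = (12 − 5) − 7 = 0, and the invariant factors of ∂_2 are all 1, so H_1 ≅ 0.
  H_2: rank ker ∂_2 − rank ∂_3 = (8 − 7) − 0 = 1, and there is no ∂_3, so H_2 ≅ Z.

(K is a triangulation of the 2-sphere S^2.)

H_0 ≅ Z,  H_1 = 0,  H_2 ≅ Z.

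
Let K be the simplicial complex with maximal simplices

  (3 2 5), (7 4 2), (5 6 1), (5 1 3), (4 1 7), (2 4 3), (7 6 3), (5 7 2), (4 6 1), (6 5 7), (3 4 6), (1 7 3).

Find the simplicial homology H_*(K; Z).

H_0 ≅ Z,  H_1 ≅ Z/2Z,  H_2 = 0.

Order the vertices as 1 < 2 < 3 < 4 < 5 < 6 < 7. Listing each simplex with vertices in this order, K has dimension 2 with simplices:

  0-simplices (7): [1], [2], [3], [4], [5], [6], [7]
  1-simplices (18): [1,3], [1,4], [1,5], [1,6], [1,7], [2,3], [2,4], [2,5], [2,7], [3,4], [3,5], [3,6], [3,7], [4,6], [4,7], [5,6], [5,7], [6,7]
  2-simplices (12): [1,3,5], [1,3,7], [1,4,6], [1,4,7], [1,5,6], [2,3,4], [2,3,5], [2,4,7], [2,5,7], [3,4,6], [3,6,7], [5,6,7]

giving chain groups C_0 ≅ Z^7, C_1 ≅ Z^18, C_2 ≅ Z^12.

The boundary map ∂_1: C_1 → C_0 maps an edge to its endpoints' difference, ∂[p,q] = q − p. For instance
  ∂[4,7] = [7] − [4].
As a 7×18 matrix over Z this has rank 6, with invariant factors (1,1,1,1,1,1).

Boundary ∂_2: C_2 → C_1 acts by ∂[p,q,r] = [q,r] − [p,r] + [p,q]. For instance
  ∂[2,3,5] = [3,5] − [2,5] + [2,3],
  ∂[1,3,7] = [3,7] − [1,7] + [1,3].
The 18×12 boundary matrix has rank 12 and Smith normal form diag(1,1,1,1,1,1,1,1,1,1,1,2).

From H_k ≅ ker(∂_k) / im(∂_{k+1}) we obtain:

  H_0: rank C_0 − rank ∂_1 = 7 − 6 = 1, and the invariant factors of ∂_1 are all 1, so H_0 = Z.
  H_1: rank ker ∂_1 − rank ∂_2 = (18 − 6) − 12 = 0, and ∂_2 has invariant factor 2 > 1, so H_1 = Z/2Z.
  H_2: rank ker ∂_2 − rank ∂_3 = (12 − 12) − 0 = 0, and there is no ∂_3, so H_2 = 0.

As a check, the Euler characteristic is 7 − 18 + 12 = 1, which agrees with 1 − 0 + 0 = 1.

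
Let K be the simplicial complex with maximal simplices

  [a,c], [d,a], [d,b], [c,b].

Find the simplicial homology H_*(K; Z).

Fix the vertex order a < b < c < d and write every simplex with vertices in increasing order. Then dim K = 1 and the simplices of K are:

  0-simplices (4): a, b, c, d
  1-simplices (4): ac, ad, bc, bd

Hence C_0 ≅ Z^4, C_1 ≅ Z^4.

Boundary ∂_1: C_1 → C_0 sends each edge [p,q] (with p < q) to q − p. For instance
  ∂ad = d − a.
This gives a 4×4 integer matrix of rank 3; reducing to Smith normal form yields diagonal entries (1,1,1).

Computing H_k = (kernel of ∂_k) / (image of ∂_{k+1}):

  H_0: rank C_0 − rank ∂_1 = 4 − 3 = 1, and the invariant factors of ∂_1 are all 1, so H_0 = Z.
  H_1: rank ker ∂_1 − rank ∂_2 = (4 − 3) − 0 = 1, and there is no ∂_2, so H_1 = Z.

H_0 = Z,  H_1 = Z.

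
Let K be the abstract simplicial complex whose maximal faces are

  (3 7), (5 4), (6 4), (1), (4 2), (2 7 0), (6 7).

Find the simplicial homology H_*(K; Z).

H_0 ≅ Z^2,  H_1 ≅ Z,  H_2 = 0.

Fix the vertex order 0 < 1 < 2 < 3 < 4 < 5 < 6 < 7 and write every simplex with vertices in increasing order. Then dim K = 2 and the simplices of K are:

  0-simplices (8): [0], [1], [2], [3], [4], [5], [6], [7]
  1-simplices (8): [0,2], [0,7], [2,4], [2,7], [3,7], [4,5], [4,6], [6,7]
  2-simplices (1): [0,2,7]

Hence C_0 ≅ Z^8, C_1 ≅ Z^8, C_2 ≅ Z^1.

∂_1: C_1 → C_0 sends each edge [p,q] (with p < q) to q − p. For instance
  ∂[0,7] = [7] − [0].
This gives a 8×8 integer matrix of rank 6; reducing to Smith normal form yields diagonal entries (1,1,1,1,1,1).

∂_2: C_2 → C_1 acts by ∂[p,q,r] = [q,r] − [p,r] + [p,q]. For instance
  ∂[0,2,7] = [2,7] − [0,7] + [0,2].
This gives a 8×1 integer matrix of rank 1; reducing to Smith normal form yields diagonal entries (1).

Computing H_k = (kernel of ∂_k) / (image of ∂_{k+1}):

  H_0: rank C_0 − rank ∂_1 = 8 − 6 = 2, and the invariant factors of ∂_1 are all 1, so H_0 = Z^2.
  H_1: rank ker ∂_1 − rank ∂_2 = (8 − 6) − 1 = 1, and the invariant factors of ∂_2 are all 1, so H_1 = Z.
  H_2: rank ker ∂_2 − rank ∂_3 = (1 − 1) − 0 = 0, and there is no ∂_3, so H_2 = 0.

As a check, the Euler characteristic is 8 − 8 + 1 = 1, which agrees with 2 − 1 + 0 = 1.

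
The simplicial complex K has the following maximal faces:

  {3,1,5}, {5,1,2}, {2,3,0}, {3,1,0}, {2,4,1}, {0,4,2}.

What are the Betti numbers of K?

b_0 = 1, b_1 = 1, b_2 = 0.

Take the total order 0 < 1 < 2 < 3 < 4 < 5 on the vertex set. Then K (dimension 2) consists of the simplices:

  0-simplices (6): [0], [1], [2], [3], [4], [5]
  1-simplices (12): [0,1], [0,2], [0,3], [0,4], [1,2], [1,3], [1,4], [1,5], [2,3], [2,4], [2,5], [3,5]
  2-simplices (6): [0,1,3], [0,2,3], [0,2,4], [1,2,4], [1,2,5], [1,3,5]

giving chain groups C_0 ≅ Z^6, C_1 ≅ Z^12, C_2 ≅ Z^6.

The boundary map ∂_1: C_1 → C_0 maps an edge to its endpoints' difference, ∂[p,q] = q − p. For instance
  ∂[2,3] = [3] − [2].
This gives a 6×12 integer matrix of rank 5; reducing to Smith normal form yields diagonal entries (1,1,1,1,1).

∂_2: C_2 → C_1 acts by ∂[p,q,r] = [q,r] − [p,r] + [p,q]. For instance
  ∂[0,2,3] = [2,3] − [0,3] + [0,2],
  ∂[1,2,5] = [2,5] − [1,5] + [1,2].
As a 12×6 matrix over Z this has rank 6, with invariant factors (1,1,1,1,1,1).

Reading off H_k = ker ∂_k / im ∂_{k+1}:

  H_0: rank C_0 − rank ∂_1 = 6 − 5 = 1, and the invariant factors of ∂_1 are all 1, so H_0 = Z.
  H_1: rank ker ∂_1 − rank ∂_2 = (12 − 5) − 6 = 1, and the invariant factors of ∂_2 are all 1, so H_1 = Z.
  H_2: rank ker ∂_2 − rank ∂_3 = (6 − 6) − 0 = 0, and there is no ∂_3, so H_2 = 0.

(K is a triangulation of the cylinder S^1 x I.)

Hence the Betti numbers are b_0 = 1, b_1 = 1, b_2 = 0.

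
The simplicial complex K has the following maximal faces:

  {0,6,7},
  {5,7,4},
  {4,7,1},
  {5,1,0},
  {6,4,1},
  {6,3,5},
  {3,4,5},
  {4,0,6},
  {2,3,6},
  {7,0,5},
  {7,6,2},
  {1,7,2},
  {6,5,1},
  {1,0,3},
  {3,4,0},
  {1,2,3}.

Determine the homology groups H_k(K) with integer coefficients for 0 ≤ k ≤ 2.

K has 8 vertices, 24 edges, 16 triangles.
rank ∂_0 = 0, rank ∂_1 = 7 ⇒ b_0 = 8 − 0 − 7 = 1; all invariant factors of ∂_1 are 1 so no torsion. So H_0 = Z.
rank ∂_1 = 7, rank ∂_2 = 15 ⇒ b_1 = 24 − 7 − 15 = 2; all invariant factors of ∂_2 are 1 so no torsion. So H_1 = Z^2.
rank ∂_2 = 15, rank ∂_3 = 0 ⇒ b_2 = 16 − 15 − 0 = 1. So H_2 = Z.

H_0 ≅ Z,  H_1 ≅ Z^2,  H_2 ≅ Z.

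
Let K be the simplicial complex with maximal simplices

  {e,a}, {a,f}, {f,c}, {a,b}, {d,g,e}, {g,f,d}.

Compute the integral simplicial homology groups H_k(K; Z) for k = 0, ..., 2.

Order the vertices as a < b < c < d < e < f < g. Listing each simplex with vertices in this order, K has dimension 2 with simplices:

  0-simplices (7): a, b, c, d, e, f, g
  1-simplices (9): ab, ae, af, cf, de, df, dg, eg, fg
  2-simplices (2): deg, dfg

Hence C_0 ≅ Z^7, C_1 ≅ Z^9, C_2 ≅ Z^2.

∂_1: C_1 → C_0 sends each edge [p,q] (with p < q) to q − p. For instance
  ∂eg = g − e.
This gives a 7×9 integer matrix of rank 6; reducing to Smith normal form yields diagonal entries (1,1,1,1,1,1).

Boundary ∂_2: C_2 → C_1 sends each 2-simplex [p,q,r] to [q,r] − [p,r] + [p,q]. For instance
  ∂dfg = fg − dg + df,
  ∂deg = eg − dg + de.
The resulting 9×2 matrix has rank 2, and its Smith normal form has invariant factors (1,1).

Now H_k = ker ∂_k / im ∂_{k+1}, so:

  H_0: rank C_0 − rank ∂_1 = 7 − 6 = 1, and the invariant factors of ∂_1 are all 1, so H_0 = Z.
  H_1: rank ker ∂_1 − rank ∂_2 = (9 − 6) − 2 = 1, and the invariant factors of ∂_2 are all 1, so H_1 = Z.
  H_2: rank ker ∂_2 − rank ∂_3 = (2 − 2) − 0 = 0, and there is no ∂_3, so H_2 = 0.

H_0 ≅ Z,  H_1 ≅ Z,  H_2 = 0.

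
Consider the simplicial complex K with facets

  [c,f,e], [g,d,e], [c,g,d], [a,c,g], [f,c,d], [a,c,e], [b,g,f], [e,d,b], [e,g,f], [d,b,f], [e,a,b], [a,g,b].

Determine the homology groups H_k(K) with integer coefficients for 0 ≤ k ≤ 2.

K has 7 vertices, 18 edges, 12 triangles.
rank ∂_0 = 0, rank ∂_1 = 6 ⇒ b_0 = 7 − 0 − 6 = 1; all invariant factors of ∂_1 are 1 so no torsion. So H_0 ≅ Z.
rank ∂_1 = 6, rank ∂_2 = 12 ⇒ b_1 = 18 − 6 − 12 = 0; ∂_2 has invariant factor(s) [2] giving torsion. So H_1 ≅ Z/2.
rank ∂_2 = 12, rank ∂_3 = 0 ⇒ b_2 = 12 − 12 − 0 = 0. So H_2 ≅ 0.

H_0 ≅ Z,  H_1 ≅ Z/2,  H_2 = 0.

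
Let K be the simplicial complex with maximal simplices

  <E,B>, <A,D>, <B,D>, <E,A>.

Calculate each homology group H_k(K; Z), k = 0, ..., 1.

Fix the vertex order A < B < D < E and write every simplex with vertices in increasing order. Then dim K = 1 and the simplices of K are:

  0-simplices (4): A, B, D, E
  1-simplices (4): AD, AE, BD, BE

giving chain groups C_0 ≅ Z^4, C_1 ≅ Z^4.

Boundary ∂_1: C_1 → C_0 sends each edge [p,q] (with p < q) to q − p.
The 4×4 boundary matrix has rank 3 and Smith normal form diag(1,1,1).

Now H_k = ker ∂_k / im ∂_{k+1}, so:

  H_0: rank C_0 − rank ∂_1 = 4 − 3 = 1, and the invariant factors of ∂_1 are all 1, so H_0 ≅ Z.
  H_1: rank ker ∂_1 − rank ∂_2 = (4 − 3) − 0 = 1, and there is no ∂_2, so H_1 ≅ Z.

(K is a triangulation of the circle S^1.)

H_0 = Z,  H_1 = Z.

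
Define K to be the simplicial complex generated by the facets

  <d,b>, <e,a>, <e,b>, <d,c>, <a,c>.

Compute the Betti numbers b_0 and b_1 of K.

Order the vertices as a < b < c < d < e. Listing each simplex with vertices in this order, K has dimension 1 with simplices:

  0-simplices (5): a, b, c, d, e
  1-simplices (5): ac, ae, bd, be, cd

Hence C_0 ≅ Z^5, C_1 ≅ Z^5.

∂_1: C_1 → C_0 sends each edge [p,q] (with p < q) to q − p. For instance
  ∂ac = c − a.
The resulting 5×5 matrix has rank 4, and its Smith normal form has invariant factors (1,1,1,1).

Now H_k = ker ∂_k / im ∂_{k+1}, so:

  H_0: rank C_0 − rank ∂_1 = 5 − 4 = 1, and the invariant factors of ∂_1 are all 1, so H_0 = Z.
  H_1: rank ker ∂_1 − rank ∂_2 = (5 − 4) − 0 = 1, and there is no ∂_2, so H_1 = Z.

Hence the Betti numbers are b_0 = 1, b_1 = 1.

b_0 = 1, b_1 = 1.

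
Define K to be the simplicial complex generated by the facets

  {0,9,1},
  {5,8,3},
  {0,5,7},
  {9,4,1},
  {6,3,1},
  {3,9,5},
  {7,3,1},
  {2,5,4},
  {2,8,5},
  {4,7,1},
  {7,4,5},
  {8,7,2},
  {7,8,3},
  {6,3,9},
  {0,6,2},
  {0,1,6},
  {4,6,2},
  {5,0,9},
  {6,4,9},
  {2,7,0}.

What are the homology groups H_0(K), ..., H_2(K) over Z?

H_0 ≅ Z,  H_1 ≅ Z ⊕ Z_2,  H_2 = 0.

Fix the vertex order 0 < 1 < 2 < 3 < 4 < 5 < 6 < 7 < 8 < 9 and write every simplex with vertices in increasing order. Then dim K = 2 and the simplices of K are:

  0-simplices (10): [0], [1], [2], [3], [4], [5], [6], [7], [8], [9]
  1-simplices (30): (30 of them)
  2-simplices (20): (20 of them)

Hence C_0 ≅ Z^10, C_1 ≅ Z^30, C_2 ≅ Z^20.

The boundary map ∂_1: C_1 → C_0 maps an edge to its endpoints' difference, ∂[p,q] = q − p. For instance
  ∂[3,8] = [8] − [3].
This gives a 10×30 integer matrix of rank 9; reducing to Smith normal form yields diagonal entries (1,1,1,1,1,1,1,1,1).

∂_2: C_2 → C_1 sends each 2-simplex [p,q,r] to [q,r] − [p,r] + [p,q]. For instance
  ∂[3,6,9] = [6,9] − [3,9] + [3,6],
  ∂[4,5,7] = [5,7] − [4,7] + [4,5].
This gives a 30×20 integer matrix of rank 20; reducing to Smith normal form yields diagonal entries (1,1,1,1,1,1,1,1,1,1,1,1,1,1,1,1,1,1,1,2).

Reading off H_k = ker ∂_k / im ∂_{k+1}:

  H_0: rank C_0 − rank ∂_1 = 10 − 9 = 1, and the invariant factors of ∂_1 are all 1, so H_0 = Z.
  H_1: rank ker ∂_1 − rank ∂_2 = (30 − 9) − 20 = 1, and ∂_2 has invariant factor 2 > 1, so H_1 = Z ⊕ Z_2.
  H_2: rank ker ∂_2 − rank ∂_3 = (20 − 20) − 0 = 0, and there is no ∂_3, so H_2 = 0.

As a check, the Euler characteristic is 10 − 30 + 20 = 0, which agrees with 1 − 1 + 0 = 0.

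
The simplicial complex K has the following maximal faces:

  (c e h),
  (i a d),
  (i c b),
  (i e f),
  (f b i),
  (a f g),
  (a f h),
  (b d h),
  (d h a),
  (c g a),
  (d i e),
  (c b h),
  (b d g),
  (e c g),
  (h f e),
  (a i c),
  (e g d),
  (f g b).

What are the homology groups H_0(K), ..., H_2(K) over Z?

Take the total order a < b < c < d < e < f < g < h < i on the vertex set. Then K (dimension 2) consists of the simplices:

  0-simplices (9): a, b, c, d, e, f, g, h, i
  1-simplices (27): ac, ad, af, ag, ah, ai, bc, bd, bf, bg, bh, bi, ce, cg, ch, ci, de, dg, dh, di, ef, eg, eh, ei, fg, fh, fi
  2-simplices (18): acg, aci, adh, adi, afg, afh, bch, bci, bdg, bdh, bfg, bfi, ceg, ceh, deg, dei, efh, efi

so the chain groups are C_0 ≅ Z^9, C_1 ≅ Z^27, C_2 ≅ Z^18.

The boundary map ∂_1: C_1 → C_0 maps an edge to its endpoints' difference, ∂[p,q] = q − p. For instance
  ∂ef = f − e.
The resulting 9×27 matrix has rank 8, and its Smith normal form has invariant factors (1,1,1,1,1,1,1,1).

The boundary map ∂_2: C_2 → C_1 maps a triangle to the signed sum of its edges. For instance
  ∂bfg = fg − bg + bf,
  ∂bdh = dh − bh + bd.
The 27×18 boundary matrix has rank 17 and Smith normal form diag(1,1,1,1,1,1,1,1,1,1,1,1,1,1,1,1,1).

Reading off H_k = ker ∂_k / im ∂_{k+1}:

  H_0: rank C_0 − rank ∂_1 = 9 − 8 = 1, and the invariant factors of ∂_1 are all 1, so H_0 = Z.
  H_1: rank ker ∂_1 − rank ∂_2 = (27 − 8) − 17 = 2, and the invariant factors of ∂_2 are all 1, so H_1 = Z^2.
  H_2: rank ker ∂_2 − rank ∂_3 = (18 − 17) − 0 = 1, and there is no ∂_3, so H_2 = Z.

H_0 = Z,  H_1 = Z^2,  H_2 = Z.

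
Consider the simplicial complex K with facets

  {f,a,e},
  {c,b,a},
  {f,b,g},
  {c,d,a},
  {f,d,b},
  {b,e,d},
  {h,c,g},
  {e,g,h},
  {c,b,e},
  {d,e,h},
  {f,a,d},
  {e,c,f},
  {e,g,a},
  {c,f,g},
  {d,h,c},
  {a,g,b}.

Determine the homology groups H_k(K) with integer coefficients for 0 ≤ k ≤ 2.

Take the total order a < b < c < d < e < f < g < h on the vertex set. Then K (dimension 2) consists of the simplices:

  0-simplices (8): a, b, c, d, e, f, g, h
  1-simplices (24): ab, ac, ad, ae, af, ag, bc, bd, be, bf, bg, cd, ce, cf, cg, ch, de, df, dh, ef, eg, eh, fg, gh
  2-simplices (16): abc, abg, acd, adf, aef, aeg, bce, bde, bdf, bfg, cdh, cef, cfg, cgh, deh, egh

Hence C_0 ≅ Z^8, C_1 ≅ Z^24, C_2 ≅ Z^16.

∂_1: C_1 → C_0 sends each edge [p,q] (with p < q) to q − p.
This gives a 8×24 integer matrix of rank 7; reducing to Smith normal form yields diagonal entries (1,1,1,1,1,1,1).

The boundary map ∂_2: C_2 → C_1 sends each 2-simplex [p,q,r] to [q,r] − [p,r] + [p,q]. For instance
  ∂cef = ef − cf + ce,
  ∂cgh = gh − ch + cg.
This gives a 24×16 integer matrix of rank 15; reducing to Smith normal form yields diagonal entries (1,1,1,1,1,1,1,1,1,1,1,1,1,1,1).

Reading off H_k = ker ∂_k / im ∂_{k+1}:

  H_0: rank C_0 − rank ∂_1 = 8 − 7 = 1, and the invariant factors of ∂_1 are all 1, so H_0 = Z.
  H_1: rank ker ∂_1 − rank ∂_2 = (24 − 7) − 15 = 2, and the invariant factors of ∂_2 are all 1, so H_1 = Z^2.
  H_2: rank ker ∂_2 − rank ∂_3 = (16 − 15) − 0 = 1, and there is no ∂_3, so H_2 = Z.

H_0 ≅ Z,  H_1 ≅ Z^2,  H_2 ≅ Z.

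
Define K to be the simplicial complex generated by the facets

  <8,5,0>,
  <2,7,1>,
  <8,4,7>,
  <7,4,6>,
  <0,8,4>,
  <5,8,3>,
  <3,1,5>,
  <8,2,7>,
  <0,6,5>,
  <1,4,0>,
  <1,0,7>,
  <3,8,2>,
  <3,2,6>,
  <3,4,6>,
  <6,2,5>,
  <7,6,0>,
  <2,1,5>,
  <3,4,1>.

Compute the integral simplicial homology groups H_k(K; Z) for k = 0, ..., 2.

Order the vertices as 0 < 1 < 2 < 3 < 4 < 5 < 6 < 7 < 8. Listing each simplex with vertices in this order, K has dimension 2 with simplices:

  0-simplices (9): [0], [1], [2], [3], [4], [5], [6], [7], [8]
  1-simplices (27): (27 of them)
  2-simplices (18): [0,1,4], [0,1,7], [0,4,8], [0,5,6], [0,5,8], [0,6,7], [1,2,5], [1,2,7], [1,3,4], [1,3,5], [2,3,6], [2,3,8], [2,5,6], [2,7,8], [3,4,6], [3,5,8], [4,6,7], [4,7,8]

Hence C_0 ≅ Z^9, C_1 ≅ Z^27, C_2 ≅ Z^18.

Boundary ∂_1: C_1 → C_0 sends each edge [p,q] (with p < q) to q − p. For instance
  ∂[2,5] = [5] − [2].
The 9×27 boundary matrix has rank 8 and Smith normal form diag(1,1,1,1,1,1,1,1).

The boundary map ∂_2: C_2 → C_1 sends each 2-simplex [p,q,r] to [q,r] − [p,r] + [p,q]. For instance
  ∂[0,5,8] = [5,8] − [0,8] + [0,5],
  ∂[3,4,6] = [4,6] − [3,6] + [3,4].
The 27×18 boundary matrix has rank 18 and Smith normal form diag(1,1,1,1,1,1,1,1,1,1,1,1,1,1,1,1,1,2).

Reading off H_k = ker ∂_k / im ∂_{k+1}:

  H_0: rank C_0 − rank ∂_1 = 9 − 8 = 1, and the invariant factors of ∂_1 are all 1, so H_0 ≅ Z.
  H_1: rank ker ∂_1 − rank ∂_2 = (27 − 8) − 18 = 1, and ∂_2 has invariant factor 2 > 1, so H_1 ≅ Z ⊕ Z/2Z.
  H_2: rank ker ∂_2 − rank ∂_3 = (18 − 18) − 0 = 0, and there is no ∂_3, so H_2 ≅ 0.

H_0 = Z,  H_1 = Z ⊕ Z/2Z,  H_2 = 0.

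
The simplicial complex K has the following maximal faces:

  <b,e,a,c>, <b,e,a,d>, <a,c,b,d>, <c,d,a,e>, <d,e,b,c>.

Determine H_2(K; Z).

K has 5 vertices, 10 edges, 10 triangles, 5 3-simplices.
rank ∂_2 = 6, rank ∂_3 = 4 ⇒ b_2 = 10 − 6 − 4 = 0; all invariant factors of ∂_3 are 1 so no torsion. So H_2 = 0.

H_2 = 0.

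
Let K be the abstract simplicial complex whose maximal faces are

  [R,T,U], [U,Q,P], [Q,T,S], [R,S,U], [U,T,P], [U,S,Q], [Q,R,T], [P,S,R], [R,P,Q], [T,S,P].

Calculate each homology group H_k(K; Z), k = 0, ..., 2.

Fix the vertex order P < Q < R < S < T < U and write every simplex with vertices in increasing order. Then dim K = 2 and the simplices of K are:

  0-simplices (6): P, Q, R, S, T, U
  1-simplices (15): PQ, PR, PS, PT, PU, QR, QS, QT, QU, RS, RT, RU, ST, SU, TU
  2-simplices (10): PQR, PQU, PRS, PST, PTU, QRT, QST, QSU, RSU, RTU

Hence C_0 ≅ Z^6, C_1 ≅ Z^15, C_2 ≅ Z^10.

The boundary map ∂_1: C_1 → C_0 is given by ∂[p,q] = [q] − [p].
As a 6×15 matrix over Z this has rank 5, with invariant factors (1,1,1,1,1).

The boundary map ∂_2: C_2 → C_1 sends each 2-simplex [p,q,r] to [q,r] − [p,r] + [p,q]. For instance
  ∂PTU = TU − PU + PT,
  ∂RSU = SU − RU + RS.
This gives a 15×10 integer matrix of rank 10; reducing to Smith normal form yields diagonal entries (1,1,1,1,1,1,1,1,1,2).

Reading off H_k = ker ∂_k / im ∂_{k+1}:

  H_0: rank C_0 − rank ∂_1 = 6 − 5 = 1, and the invariant factors of ∂_1 are all 1, so H_0 = Z.
  H_1: rank ker ∂_1 − rank ∂_2 = (15 − 5) − 10 = 0, and ∂_2 has invariant factor 2 > 1, so H_1 = Z/2.
  H_2: rank ker ∂_2 − rank ∂_3 = (10 − 10) − 0 = 0, and there is no ∂_3, so H_2 = 0.

H_0 ≅ Z,  H_1 ≅ Z/2,  H_2 = 0.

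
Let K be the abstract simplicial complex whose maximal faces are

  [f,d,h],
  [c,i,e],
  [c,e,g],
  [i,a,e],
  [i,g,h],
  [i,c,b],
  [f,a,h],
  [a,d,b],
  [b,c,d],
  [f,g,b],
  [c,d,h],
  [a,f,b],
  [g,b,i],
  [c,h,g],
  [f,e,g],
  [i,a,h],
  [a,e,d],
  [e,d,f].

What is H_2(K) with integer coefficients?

Order the vertices as a < b < c < d < e < f < g < h < i. Listing each simplex with vertices in this order, K has dimension 2 with simplices:

  0-simplices (9): a, b, c, d, e, f, g, h, i
  1-simplices (27): ab, ad, ae, af, ah, ai, bc, bd, bf, bg, bi, cd, ce, cg, ch, ci, de, df, dh, ef, eg, ei, fg, fh, gh, gi, hi
  2-simplices (18): abd, abf, ade, aei, afh, ahi, bcd, bci, bfg, bgi, cdh, ceg, cei, cgh, def, dfh, efg, ghi

so the chain groups are C_0 ≅ Z^9, C_1 ≅ Z^27, C_2 ≅ Z^18.

∂_1: C_1 → C_0 sends each edge [p,q] (with p < q) to q − p. For instance
  ∂ei = i − e.
The 9×27 boundary matrix has rank 8 and Smith normal form diag(1,1,1,1,1,1,1,1).

The boundary map ∂_2: C_2 → C_1 maps a triangle to the signed sum of its edges. For instance
  ∂ghi = hi − gi + gh,
  ∂abf = bf − af + ab.
The resulting 27×18 matrix has rank 18, and its Smith normal form has invariant factors (1,1,1,1,1,1,1,1,1,1,1,1,1,1,1,1,1,2).

Now H_k = ker ∂_k / im ∂_{k+1}, so:

  H_2: rank ker ∂_2 − rank ∂_3 = (18 − 18) − 0 = 0, and there is no ∂_3, so H_2 = 0.

(K is a triangulation of the Klein bottle.)

H_2 = 0.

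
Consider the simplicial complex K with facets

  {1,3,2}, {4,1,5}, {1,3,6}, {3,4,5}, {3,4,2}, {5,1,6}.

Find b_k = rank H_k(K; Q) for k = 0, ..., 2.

Order the vertices as 1 < 2 < 3 < 4 < 5 < 6. Listing each simplex with vertices in this order, K has dimension 2 with simplices:

  0-simplices (6): [1], [2], [3], [4], [5], [6]
  1-simplices (12): [1,2], [1,3], [1,4], [1,5], [1,6], [2,3], [2,4], [3,4], [3,5], [3,6], [4,5], [5,6]
  2-simplices (6): [1,2,3], [1,3,6], [1,4,5], [1,5,6], [2,3,4], [3,4,5]

Hence C_0 ≅ Z^6, C_1 ≅ Z^12, C_2 ≅ Z^6.

∂_1: C_1 → C_0 is given by ∂[p,q] = [q] − [p].
The 6×12 boundary matrix has rank 5 and Smith normal form diag(1,1,1,1,1).

Boundary ∂_2: C_2 → C_1 sends each 2-simplex [p,q,r] to [q,r] − [p,r] + [p,q]. For instance
  ∂[1,5,6] = [5,6] − [1,6] + [1,5],
  ∂[2,3,4] = [3,4] − [2,4] + [2,3].
As a 12×6 matrix over Z this has rank 6, with invariant factors (1,1,1,1,1,1).

Computing H_k = (kernel of ∂_k) / (image of ∂_{k+1}):

  H_0: rank C_0 − rank ∂_1 = 6 − 5 = 1, and the invariant factors of ∂_1 are all 1, so H_0 = Z.
  H_1: rank ker ∂_1 − rank ∂_2 = (12 − 5) − 6 = 1, and the invariant factors of ∂_2 are all 1, so H_1 = Z.
  H_2: rank ker ∂_2 − rank ∂_3 = (6 − 6) − 0 = 0, and there is no ∂_3, so H_2 = 0.

(K is a triangulation of the cylinder S^1 x I.)

Hence the Betti numbers are b_0 = 1, b_1 = 1, b_2 = 0.

b_0 = 1, b_1 = 1, b_2 = 0.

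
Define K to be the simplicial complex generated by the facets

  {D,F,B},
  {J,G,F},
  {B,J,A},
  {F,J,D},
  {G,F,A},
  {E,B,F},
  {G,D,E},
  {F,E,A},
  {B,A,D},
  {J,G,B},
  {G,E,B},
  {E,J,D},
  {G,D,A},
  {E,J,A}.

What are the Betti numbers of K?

b_0 = 1, b_1 = 2, b_2 = 1.

K has 7 vertices, 21 edges, 14 triangles.
rank ∂_0 = 0, rank ∂_1 = 6 ⇒ b_0 = 7 − 0 − 6 = 1; all invariant factors of ∂_1 are 1 so no torsion. So H_0 ≅ Z.
rank ∂_1 = 6, rank ∂_2 = 13 ⇒ b_1 = 21 − 6 − 13 = 2; all invariant factors of ∂_2 are 1 so no torsion. So H_1 ≅ Z^2.
rank ∂_2 = 13, rank ∂_3 = 0 ⇒ b_2 = 14 − 13 − 0 = 1. So H_2 ≅ Z.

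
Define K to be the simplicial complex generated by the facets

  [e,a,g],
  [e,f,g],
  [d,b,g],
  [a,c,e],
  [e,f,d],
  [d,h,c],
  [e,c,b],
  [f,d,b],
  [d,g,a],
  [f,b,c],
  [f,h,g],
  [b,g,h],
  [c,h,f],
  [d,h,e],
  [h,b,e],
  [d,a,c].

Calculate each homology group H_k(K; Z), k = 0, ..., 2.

H_0 = Z,  H_1 = Z^2,  H_2 = Z.

K has 8 vertices, 24 edges, 16 triangles.
rank ∂_0 = 0, rank ∂_1 = 7 ⇒ b_0 = 8 − 0 − 7 = 1; all invariant factors of ∂_1 are 1 so no torsion. So H_0 = Z.
rank ∂_1 = 7, rank ∂_2 = 15 ⇒ b_1 = 24 − 7 − 15 = 2; all invariant factors of ∂_2 are 1 so no torsion. So H_1 = Z^2.
rank ∂_2 = 15, rank ∂_3 = 0 ⇒ b_2 = 16 − 15 − 0 = 1. So H_2 = Z.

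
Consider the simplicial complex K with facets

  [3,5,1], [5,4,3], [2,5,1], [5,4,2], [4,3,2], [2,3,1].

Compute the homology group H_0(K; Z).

Fix the vertex order 1 < 2 < 3 < 4 < 5 and write every simplex with vertices in increasing order. Then dim K = 2 and the simplices of K are:

  0-simplices (5): [1], [2], [3], [4], [5]
  1-simplices (9): [1,2], [1,3], [1,5], [2,3], [2,4], [2,5], [3,4], [3,5], [4,5]
  2-simplices (6): [1,2,3], [1,2,5], [1,3,5], [2,3,4], [2,4,5], [3,4,5]

giving chain groups C_0 ≅ Z^5, C_1 ≅ Z^9, C_2 ≅ Z^6.

∂_1: C_1 → C_0 is given by ∂[p,q] = [q] − [p].
This gives a 5×9 integer matrix of rank 4; reducing to Smith normal form yields diagonal entries (1,1,1,1).

The boundary map ∂_2: C_2 → C_1 sends each 2-simplex [p,q,r] to [q,r] − [p,r] + [p,q]. For instance
  ∂[2,3,4] = [3,4] − [2,4] + [2,3],
  ∂[1,2,3] = [2,3] − [1,3] + [1,2].
The resulting 9×6 matrix has rank 5, and its Smith normal form has invariant factors (1,1,1,1,1).

Now H_k = ker ∂_k / im ∂_{k+1}, so:

  H_0: rank C_0 − rank ∂_1 = 5 − 4 = 1, and the invariant factors of ∂_1 are all 1, so H_0 = Z.

(K is a triangulation of the 2-sphere S^2.)

H_0 = Z.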